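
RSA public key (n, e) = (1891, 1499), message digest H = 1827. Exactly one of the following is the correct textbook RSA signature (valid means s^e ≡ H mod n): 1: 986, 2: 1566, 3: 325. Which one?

Candidate 1: Squares mod 1891: 986^1≡986, 986^2≡222, 986^4≡118, 986^8≡687, 986^16≡1110, 986^32≡1059, 986^64≡118, 986^128≡687, 986^256≡1110, 986^512≡1059, 986^1024≡118; 1499 = 1024 + 256 + 128 + 64 + 16 + 8 + 2 + 1, so 986^1499 ≡ 118·1110·687·118·1110·687·222·986 ≡ 1214 (mod 1891)
Candidate 2: Squares mod 1891: 1566^1≡1566, 1566^2≡1620, 1566^4≡1583, 1566^8≡314, 1566^16≡264, 1566^32≡1620, 1566^64≡1583, 1566^128≡314, 1566^256≡264, 1566^512≡1620, 1566^1024≡1583; 1499 = 1024 + 256 + 128 + 64 + 16 + 8 + 2 + 1, so 1566^1499 ≡ 1583·264·314·1583·264·314·1620·1566 ≡ 64 (mod 1891)
Candidate 3: Squares mod 1891: 325^1≡325, 325^2≡1620, 325^4≡1583, 325^8≡314, 325^16≡264, 325^32≡1620, 325^64≡1583, 325^128≡314, 325^256≡264, 325^512≡1620, 325^1024≡1583; 1499 = 1024 + 256 + 128 + 64 + 16 + 8 + 2 + 1, so 325^1499 ≡ 1583·264·314·1583·264·314·1620·325 ≡ 1827 (mod 1891)
  → matches H = 1827

3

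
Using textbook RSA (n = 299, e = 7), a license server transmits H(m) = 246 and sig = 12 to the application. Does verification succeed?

passes

Squares mod 299: sig^1≡12, sig^2≡144, sig^4≡105
7 = 4 + 2 + 1, so sig^7 ≡ 105·144·12 ≡ 246 (mod 299)
246 = H(m), so the signature checks out.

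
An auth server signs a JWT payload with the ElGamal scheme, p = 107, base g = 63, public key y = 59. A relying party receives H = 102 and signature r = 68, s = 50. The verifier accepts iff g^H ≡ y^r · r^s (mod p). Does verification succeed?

passes

Left side g^H mod p:
63^2 = 3969 ≡ 10
63^4 ≡ 10^2 = 100
63^8 ≡ 100^2 = 10000 ≡ 49
63^16 ≡ 49^2 = 2401 ≡ 47
63^32 ≡ 47^2 = 2209 ≡ 69
63^64 ≡ 69^2 = 4761 ≡ 53
102 = 64 + 32 + 4 + 2, so 63^102 ≡ 53·69·100·10 ≡ 61 (mod 107)
Right side y^r · r^s mod p:
59^2 = 3481 ≡ 57
59^4 ≡ 57^2 = 3249 ≡ 39
59^8 ≡ 39^2 = 1521 ≡ 23
59^16 ≡ 23^2 = 529 ≡ 101
59^32 ≡ 101^2 = 10201 ≡ 36
59^64 ≡ 36^2 = 1296 ≡ 12
68 = 64 + 4, so 59^68 ≡ 12·39 ≡ 40 (mod 107)
68^2 = 4624 ≡ 23
68^4 ≡ 23^2 = 529 ≡ 101
68^8 ≡ 101^2 = 10201 ≡ 36
68^16 ≡ 36^2 = 1296 ≡ 12
68^32 ≡ 12^2 = 144 ≡ 37
50 = 32 + 16 + 2, so 68^50 ≡ 37·12·23 ≡ 47 (mod 107)
40·47 = 1880 ≡ 61 (mod 107)
61 ≡ 61 (mod 107), so the signature is genuine.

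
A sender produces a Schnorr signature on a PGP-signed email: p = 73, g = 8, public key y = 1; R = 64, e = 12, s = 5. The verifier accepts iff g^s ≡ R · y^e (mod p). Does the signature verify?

g^s mod p:
8^2 = 64
8^4 ≡ 64^2 = 4096 ≡ 8
5 = 4 + 1, so 8^5 ≡ 8·8 ≡ 64 (mod 73)
R · y^e mod p:
1^2 = 1
1^4 ≡ 1^2 = 1
1^8 ≡ 1^2 = 1
12 = 8 + 4, so 1^12 ≡ 1·1 ≡ 1 (mod 73)
64·1 = 64 ≡ 64 (mod 73)
64 ≡ 64 (mod 73); signature holds.

verifies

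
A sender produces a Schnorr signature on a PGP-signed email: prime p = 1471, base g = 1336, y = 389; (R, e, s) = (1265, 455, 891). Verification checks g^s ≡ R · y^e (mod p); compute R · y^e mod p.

Squares mod 1471: 389^1≡389, 389^2≡1279, 389^4≡89, 389^8≡566, 389^16≡1149, 389^32≡714, 389^64≡830, 389^128≡472, 389^256≡663
455 = 256 + 128 + 64 + 4 + 2 + 1, so 389^455 ≡ 663·472·830·89·1279·389 ≡ 765 (mod 1471)
R · y^e ≡ 1265·765 = 967725 ≡ 1278 (mod 1471)

1278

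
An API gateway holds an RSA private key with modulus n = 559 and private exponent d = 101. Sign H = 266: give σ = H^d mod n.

340

H^2 ≡ 266^2 = 70756 ≡ 322
H^4 ≡ 322^2 = 103684 ≡ 269
H^8 ≡ 269^2 = 72361 ≡ 250
H^16 ≡ 250^2 = 62500 ≡ 451
H^32 ≡ 451^2 = 203401 ≡ 484
H^64 ≡ 484^2 = 234256 ≡ 35
101 = 64 + 32 + 4 + 1, so H^101 ≡ 35·484·269·266 ≡ 340 (mod 559)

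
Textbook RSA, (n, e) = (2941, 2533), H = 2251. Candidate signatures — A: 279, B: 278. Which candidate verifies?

B

Candidate A: 279^2533 mod 2941 = 912
Candidate B: 278^2533 mod 2941 = 2251
  → matches H = 2251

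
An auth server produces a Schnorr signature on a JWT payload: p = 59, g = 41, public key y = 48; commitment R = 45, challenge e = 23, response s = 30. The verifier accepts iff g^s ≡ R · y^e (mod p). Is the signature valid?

g^s mod p:
41^2 = 1681 ≡ 29
41^4 ≡ 29^2 = 841 ≡ 15
41^8 ≡ 15^2 = 225 ≡ 48
41^16 ≡ 48^2 = 2304 ≡ 3
30 = 16 + 8 + 4 + 2, so 41^30 ≡ 3·48·15·29 ≡ 41 (mod 59)
R · y^e mod p:
48^2 = 2304 ≡ 3
48^4 ≡ 3^2 = 9
48^8 ≡ 9^2 = 81 ≡ 22
48^16 ≡ 22^2 = 484 ≡ 12
23 = 16 + 4 + 2 + 1, so 48^23 ≡ 12·9·3·48 ≡ 35 (mod 59)
45·35 = 1575 ≡ 41 (mod 59)
41 ≡ 41 (mod 59); signature holds.

valid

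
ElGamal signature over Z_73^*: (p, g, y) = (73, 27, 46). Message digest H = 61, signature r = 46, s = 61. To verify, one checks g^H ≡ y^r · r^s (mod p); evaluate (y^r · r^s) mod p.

27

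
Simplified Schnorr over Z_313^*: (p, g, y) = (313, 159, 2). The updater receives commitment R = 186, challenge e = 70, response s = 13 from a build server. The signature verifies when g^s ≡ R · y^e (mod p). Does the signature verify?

g^s mod p:
159^13 mod 313 = 168
R · y^e mod p:
2^70 mod 313 = 11
186·11 = 2046 ≡ 168 (mod 313)
168 ≡ 168 (mod 313); signature holds.

verifies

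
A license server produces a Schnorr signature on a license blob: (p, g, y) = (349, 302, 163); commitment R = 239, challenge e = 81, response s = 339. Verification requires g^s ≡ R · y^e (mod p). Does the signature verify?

g^s mod p:
302^2 = 91204 ≡ 115
302^4 ≡ 115^2 = 13225 ≡ 312
302^8 ≡ 312^2 = 97344 ≡ 322
302^16 ≡ 322^2 = 103684 ≡ 31
302^32 ≡ 31^2 = 961 ≡ 263
302^64 ≡ 263^2 = 69169 ≡ 67
302^128 ≡ 67^2 = 4489 ≡ 301
302^256 ≡ 301^2 = 90601 ≡ 210
339 = 256 + 64 + 16 + 2 + 1, so 302^339 ≡ 210·67·31·115·302 ≡ 338 (mod 349)
R · y^e mod p:
163^2 = 26569 ≡ 45
163^4 ≡ 45^2 = 2025 ≡ 280
163^8 ≡ 280^2 = 78400 ≡ 224
163^16 ≡ 224^2 = 50176 ≡ 269
163^32 ≡ 269^2 = 72361 ≡ 118
163^64 ≡ 118^2 = 13924 ≡ 313
81 = 64 + 16 + 1, so 163^81 ≡ 313·269·163 ≡ 35 (mod 349)
239·35 = 8365 ≡ 338 (mod 349)
338 ≡ 338 (mod 349); signature holds.

verifies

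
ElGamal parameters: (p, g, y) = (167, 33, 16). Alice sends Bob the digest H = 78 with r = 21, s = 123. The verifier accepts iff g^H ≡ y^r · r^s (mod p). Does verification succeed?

passes

Left side g^H mod p:
Squares mod 167: 33^1≡33, 33^2≡87, 33^4≡54, 33^8≡77, 33^16≡84, 33^32≡42, 33^64≡94
78 = 64 + 8 + 4 + 2, so 33^78 ≡ 94·77·54·87 ≡ 85 (mod 167)
Right side y^r · r^s mod p:
Squares mod 167: 16^1≡16, 16^2≡89, 16^4≡72, 16^8≡7, 16^16≡49
21 = 16 + 4 + 1, so 16^21 ≡ 49·72·16 ≡ 2 (mod 167)
Squares mod 167: 21^1≡21, 21^2≡107, 21^4≡93, 21^8≡132, 21^16≡56, 21^32≡130, 21^64≡33
123 = 64 + 32 + 16 + 8 + 2 + 1, so 21^123 ≡ 33·130·56·132·107·21 ≡ 126 (mod 167)
2·126 = 252 ≡ 85 (mod 167)
85 ≡ 85 (mod 167), so the signature is genuine.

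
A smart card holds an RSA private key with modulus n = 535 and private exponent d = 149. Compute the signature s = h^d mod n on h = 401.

131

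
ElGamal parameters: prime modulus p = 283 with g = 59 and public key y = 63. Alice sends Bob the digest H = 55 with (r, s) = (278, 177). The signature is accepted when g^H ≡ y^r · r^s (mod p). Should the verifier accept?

accept

Left side g^H mod p:
59^2 = 3481 ≡ 85
59^4 ≡ 85^2 = 7225 ≡ 150
59^8 ≡ 150^2 = 22500 ≡ 143
59^16 ≡ 143^2 = 20449 ≡ 73
59^32 ≡ 73^2 = 5329 ≡ 235
55 = 32 + 16 + 4 + 2 + 1, so 59^55 ≡ 235·73·150·85·59 ≡ 74 (mod 283)
Right side y^r · r^s mod p:
63^2 = 3969 ≡ 7
63^4 ≡ 7^2 = 49
63^8 ≡ 49^2 = 2401 ≡ 137
63^16 ≡ 137^2 = 18769 ≡ 91
63^32 ≡ 91^2 = 8281 ≡ 74
63^64 ≡ 74^2 = 5476 ≡ 99
63^128 ≡ 99^2 = 9801 ≡ 179
63^256 ≡ 179^2 = 32041 ≡ 62
278 = 256 + 16 + 4 + 2, so 63^278 ≡ 62·91·49·7 ≡ 52 (mod 283)
278^2 = 77284 ≡ 25
278^4 ≡ 25^2 = 625 ≡ 59
278^8 ≡ 59^2 = 3481 ≡ 85
278^16 ≡ 85^2 = 7225 ≡ 150
278^32 ≡ 150^2 = 22500 ≡ 143
278^64 ≡ 143^2 = 20449 ≡ 73
278^128 ≡ 73^2 = 5329 ≡ 235
177 = 128 + 32 + 16 + 1, so 278^177 ≡ 235·143·150·278 ≡ 230 (mod 283)
52·230 = 11960 ≡ 74 (mod 283)
74 ≡ 74 (mod 283), so the signature is genuine.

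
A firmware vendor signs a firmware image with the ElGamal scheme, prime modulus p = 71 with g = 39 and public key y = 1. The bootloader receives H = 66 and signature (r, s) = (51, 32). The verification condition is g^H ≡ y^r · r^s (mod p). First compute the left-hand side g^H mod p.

37

39^2 = 1521 ≡ 30
39^4 ≡ 30^2 = 900 ≡ 48
39^8 ≡ 48^2 = 2304 ≡ 32
39^16 ≡ 32^2 = 1024 ≡ 30
39^32 ≡ 30^2 = 900 ≡ 48
39^64 ≡ 48^2 = 2304 ≡ 32
66 = 64 + 2, so 39^66 ≡ 32·30 ≡ 37 (mod 71)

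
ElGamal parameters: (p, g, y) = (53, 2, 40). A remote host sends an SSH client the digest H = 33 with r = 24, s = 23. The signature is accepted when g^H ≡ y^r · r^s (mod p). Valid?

no

Left side g^H mod p:
2^2 = 4
2^4 ≡ 4^2 = 16
2^8 ≡ 16^2 = 256 ≡ 44
2^16 ≡ 44^2 = 1936 ≡ 28
2^32 ≡ 28^2 = 784 ≡ 42
33 = 32 + 1, so 2^33 ≡ 42·2 ≡ 31 (mod 53)
Right side y^r · r^s mod p:
40^2 = 1600 ≡ 10
40^4 ≡ 10^2 = 100 ≡ 47
40^8 ≡ 47^2 = 2209 ≡ 36
40^16 ≡ 36^2 = 1296 ≡ 24
24 = 16 + 8, so 40^24 ≡ 24·36 ≡ 16 (mod 53)
24^2 = 576 ≡ 46
24^4 ≡ 46^2 = 2116 ≡ 49
24^8 ≡ 49^2 = 2401 ≡ 16
24^16 ≡ 16^2 = 256 ≡ 44
23 = 16 + 4 + 2 + 1, so 24^23 ≡ 44·49·46·24 ≡ 47 (mod 53)
16·47 = 752 ≡ 10 (mod 53)
31 ≠ 10, so verification fails.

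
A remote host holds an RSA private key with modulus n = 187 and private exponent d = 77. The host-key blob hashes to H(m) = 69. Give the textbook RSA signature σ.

86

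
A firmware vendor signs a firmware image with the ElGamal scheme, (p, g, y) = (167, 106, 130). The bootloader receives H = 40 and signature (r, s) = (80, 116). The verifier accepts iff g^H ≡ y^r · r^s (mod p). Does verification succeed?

Left side g^H mod p:
106^2 = 11236 ≡ 47
106^4 ≡ 47^2 = 2209 ≡ 38
106^8 ≡ 38^2 = 1444 ≡ 108
106^16 ≡ 108^2 = 11664 ≡ 141
106^32 ≡ 141^2 = 19881 ≡ 8
40 = 32 + 8, so 106^40 ≡ 8·108 ≡ 29 (mod 167)
Right side y^r · r^s mod p:
130^2 = 16900 ≡ 33
130^4 ≡ 33^2 = 1089 ≡ 87
130^8 ≡ 87^2 = 7569 ≡ 54
130^16 ≡ 54^2 = 2916 ≡ 77
130^32 ≡ 77^2 = 5929 ≡ 84
130^64 ≡ 84^2 = 7056 ≡ 42
80 = 64 + 16, so 130^80 ≡ 42·77 ≡ 61 (mod 167)
80^2 = 6400 ≡ 54
80^4 ≡ 54^2 = 2916 ≡ 77
80^8 ≡ 77^2 = 5929 ≡ 84
80^16 ≡ 84^2 = 7056 ≡ 42
80^32 ≡ 42^2 = 1764 ≡ 94
80^64 ≡ 94^2 = 8836 ≡ 152
116 = 64 + 32 + 16 + 4, so 80^116 ≡ 152·94·42·77 ≡ 162 (mod 167)
61·162 = 9882 ≡ 29 (mod 167)
29 ≡ 29 (mod 167), so the signature is genuine.

passes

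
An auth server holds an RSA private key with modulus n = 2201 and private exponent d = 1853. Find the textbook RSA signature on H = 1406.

167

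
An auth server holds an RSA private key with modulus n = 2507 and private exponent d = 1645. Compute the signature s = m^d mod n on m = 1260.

1664

m^2 ≡ 1260^2 = 1587600 ≡ 669
m^4 ≡ 669^2 = 447561 ≡ 1315
m^8 ≡ 1315^2 = 1729225 ≡ 1902
m^16 ≡ 1902^2 = 3617604 ≡ 3
m^32 ≡ 3^2 = 9
m^64 ≡ 9^2 = 81
m^128 ≡ 81^2 = 6561 ≡ 1547
m^256 ≡ 1547^2 = 2393209 ≡ 1531
m^512 ≡ 1531^2 = 2343961 ≡ 2423
m^1024 ≡ 2423^2 = 5870929 ≡ 2042
1645 = 1024 + 512 + 64 + 32 + 8 + 4 + 1, so m^1645 ≡ 2042·2423·81·9·1902·1315·1260 ≡ 1664 (mod 2507)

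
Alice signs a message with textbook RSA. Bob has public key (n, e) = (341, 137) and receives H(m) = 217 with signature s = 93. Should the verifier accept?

s^137 mod 341 = 124
s^137 mod 341 = 124, but H(m) = 217.

reject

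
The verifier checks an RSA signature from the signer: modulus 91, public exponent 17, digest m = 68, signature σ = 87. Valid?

σ^2 ≡ 87^2 = 7569 ≡ 16
σ^4 ≡ 16^2 = 256 ≡ 74
σ^8 ≡ 74^2 = 5476 ≡ 16
σ^16 ≡ 16^2 = 256 ≡ 74
17 = 16 + 1, so σ^17 ≡ 74·87 ≡ 68 (mod 91)
68 = m, so the signature checks out.

yes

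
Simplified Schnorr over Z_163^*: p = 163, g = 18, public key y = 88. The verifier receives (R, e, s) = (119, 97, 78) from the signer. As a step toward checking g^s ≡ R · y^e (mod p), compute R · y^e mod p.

88^2 = 7744 ≡ 83
88^4 ≡ 83^2 = 6889 ≡ 43
88^8 ≡ 43^2 = 1849 ≡ 56
88^16 ≡ 56^2 = 3136 ≡ 39
88^32 ≡ 39^2 = 1521 ≡ 54
88^64 ≡ 54^2 = 2916 ≡ 145
97 = 64 + 32 + 1, so 88^97 ≡ 145·54·88 ≡ 39 (mod 163)
R · y^e ≡ 119·39 = 4641 ≡ 77 (mod 163)

77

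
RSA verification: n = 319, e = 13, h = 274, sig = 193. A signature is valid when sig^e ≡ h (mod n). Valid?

no

Squares mod 319: sig^1≡193, sig^2≡245, sig^4≡53, sig^8≡257
13 = 8 + 4 + 1, so sig^13 ≡ 257·53·193 ≡ 293 (mod 319)
The recovered value 293 does not match the digest 274.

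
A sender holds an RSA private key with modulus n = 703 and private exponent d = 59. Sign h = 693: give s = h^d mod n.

Squares mod 703: h^1≡693, h^2≡100, h^4≡158, h^8≡359, h^16≡232, h^32≡396
59 = 32 + 16 + 8 + 2 + 1, so h^59 ≡ 396·232·359·100·693 ≡ 529 (mod 703)

529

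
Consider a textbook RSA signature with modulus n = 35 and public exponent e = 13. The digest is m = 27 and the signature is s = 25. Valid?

Squares mod 35: s^1≡25, s^2≡30, s^4≡25, s^8≡30
13 = 8 + 4 + 1, so s^13 ≡ 30·25·25 ≡ 25 (mod 35)
s^13 mod 35 = 25, but m = 27.

no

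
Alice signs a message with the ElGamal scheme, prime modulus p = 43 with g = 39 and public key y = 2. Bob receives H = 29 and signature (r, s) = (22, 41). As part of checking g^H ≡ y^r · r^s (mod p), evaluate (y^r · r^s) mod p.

39

Squares mod 43: 2^1≡2, 2^2≡4, 2^4≡16, 2^8≡41, 2^16≡4
22 = 16 + 4 + 2, so 2^22 ≡ 4·16·4 ≡ 41 (mod 43)
Squares mod 43: 22^1≡22, 22^2≡11, 22^4≡35, 22^8≡21, 22^16≡11, 22^32≡35
41 = 32 + 8 + 1, so 22^41 ≡ 35·21·22 ≡ 2 (mod 43)
y^r · r^s ≡ 41·2 = 82 ≡ 39 (mod 43)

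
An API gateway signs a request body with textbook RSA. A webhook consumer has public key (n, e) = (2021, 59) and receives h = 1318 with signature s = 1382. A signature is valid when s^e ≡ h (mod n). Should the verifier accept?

reject

Squares mod 2021: s^1≡1382, s^2≡79, s^4≡178, s^8≡1369, s^16≡694, s^32≡638
59 = 32 + 16 + 8 + 2 + 1, so s^59 ≡ 638·694·1369·79·1382 ≡ 552 (mod 2021)
The recovered value 552 does not match the digest 1318.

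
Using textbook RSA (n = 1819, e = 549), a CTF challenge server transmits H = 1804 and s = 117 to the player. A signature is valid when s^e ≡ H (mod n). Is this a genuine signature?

genuine

s^2 ≡ 117^2 = 13689 ≡ 956
s^4 ≡ 956^2 = 913936 ≡ 798
s^8 ≡ 798^2 = 636804 ≡ 154
s^16 ≡ 154^2 = 23716 ≡ 69
s^32 ≡ 69^2 = 4761 ≡ 1123
s^64 ≡ 1123^2 = 1261129 ≡ 562
s^128 ≡ 562^2 = 315844 ≡ 1157
s^256 ≡ 1157^2 = 1338649 ≡ 1684
s^512 ≡ 1684^2 = 2835856 ≡ 35
549 = 512 + 32 + 4 + 1, so s^549 ≡ 35·1123·798·117 ≡ 1804 (mod 1819)
s^549 mod 1819 = 1804 matches H.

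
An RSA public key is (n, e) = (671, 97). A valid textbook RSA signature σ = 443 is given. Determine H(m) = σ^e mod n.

625

σ^2 ≡ 443^2 = 196249 ≡ 317
σ^4 ≡ 317^2 = 100489 ≡ 510
σ^8 ≡ 510^2 = 260100 ≡ 423
σ^16 ≡ 423^2 = 178929 ≡ 443
σ^32 ≡ 443^2 = 196249 ≡ 317
σ^64 ≡ 317^2 = 100489 ≡ 510
97 = 64 + 32 + 1, so σ^97 ≡ 510·317·443 ≡ 625 (mod 671)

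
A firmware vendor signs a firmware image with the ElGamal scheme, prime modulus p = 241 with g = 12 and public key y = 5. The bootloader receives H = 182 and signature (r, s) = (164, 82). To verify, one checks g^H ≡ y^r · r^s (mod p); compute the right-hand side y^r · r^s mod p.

Squares mod 241: 5^1≡5, 5^2≡25, 5^4≡143, 5^8≡205, 5^16≡91, 5^32≡87, 5^64≡98, 5^128≡205
164 = 128 + 32 + 4, so 5^164 ≡ 205·87·143 ≡ 143 (mod 241)
Squares mod 241: 164^1≡164, 164^2≡145, 164^4≡58, 164^8≡231, 164^16≡100, 164^32≡119, 164^64≡183
82 = 64 + 16 + 2, so 164^82 ≡ 183·100·145 ≡ 90 (mod 241)
y^r · r^s ≡ 143·90 = 12870 ≡ 97 (mod 241)

97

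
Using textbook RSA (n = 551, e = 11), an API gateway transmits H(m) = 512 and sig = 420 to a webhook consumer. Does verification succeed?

Squares mod 551: sig^1≡420, sig^2≡80, sig^4≡339, sig^8≡313
11 = 8 + 2 + 1, so sig^11 ≡ 313·80·420 ≡ 414 (mod 551)
sig^11 mod 551 = 414, but H(m) = 512.

fails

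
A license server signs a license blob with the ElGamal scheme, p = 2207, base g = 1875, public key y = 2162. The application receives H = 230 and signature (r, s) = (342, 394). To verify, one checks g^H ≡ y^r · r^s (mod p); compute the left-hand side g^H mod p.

1608

1875^2 = 3515625 ≡ 2081
1875^4 ≡ 2081^2 = 4330561 ≡ 427
1875^8 ≡ 427^2 = 182329 ≡ 1355
1875^16 ≡ 1355^2 = 1836025 ≡ 2008
1875^32 ≡ 2008^2 = 4032064 ≡ 2082
1875^64 ≡ 2082^2 = 4334724 ≡ 176
1875^128 ≡ 176^2 = 30976 ≡ 78
230 = 128 + 64 + 32 + 4 + 2, so 1875^230 ≡ 78·176·2082·427·2081 ≡ 1608 (mod 2207)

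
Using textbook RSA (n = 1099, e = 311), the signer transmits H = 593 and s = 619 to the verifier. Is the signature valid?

valid

s^2 ≡ 619^2 = 383161 ≡ 709
s^4 ≡ 709^2 = 502681 ≡ 438
s^8 ≡ 438^2 = 191844 ≡ 618
s^16 ≡ 618^2 = 381924 ≡ 571
s^32 ≡ 571^2 = 326041 ≡ 737
s^64 ≡ 737^2 = 543169 ≡ 263
s^128 ≡ 263^2 = 69169 ≡ 1031
s^256 ≡ 1031^2 = 1062961 ≡ 228
311 = 256 + 32 + 16 + 4 + 2 + 1, so s^311 ≡ 228·737·571·438·709·619 ≡ 593 (mod 1099)
593 = H, so the signature checks out.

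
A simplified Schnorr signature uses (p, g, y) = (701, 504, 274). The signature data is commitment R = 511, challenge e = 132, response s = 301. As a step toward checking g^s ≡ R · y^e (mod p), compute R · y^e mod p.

385

Squares mod 701: 274^1≡274, 274^2≡69, 274^4≡555, 274^8≡286, 274^16≡480, 274^32≡472, 274^64≡567, 274^128≡431
132 = 128 + 4, so 274^132 ≡ 431·555 ≡ 164 (mod 701)
R · y^e ≡ 511·164 = 83804 ≡ 385 (mod 701)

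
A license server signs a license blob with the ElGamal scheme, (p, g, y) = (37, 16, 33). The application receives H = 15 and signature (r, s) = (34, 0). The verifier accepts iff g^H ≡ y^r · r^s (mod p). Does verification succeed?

fails

Left side g^H mod p:
16^2 = 256 ≡ 34
16^4 ≡ 34^2 = 1156 ≡ 9
16^8 ≡ 9^2 = 81 ≡ 7
15 = 8 + 4 + 2 + 1, so 16^15 ≡ 7·9·34·16 ≡ 10 (mod 37)
Right side y^r · r^s mod p:
33^2 = 1089 ≡ 16
33^4 ≡ 16^2 = 256 ≡ 34
33^8 ≡ 34^2 = 1156 ≡ 9
33^16 ≡ 9^2 = 81 ≡ 7
33^32 ≡ 7^2 = 49 ≡ 12
34 = 32 + 2, so 33^34 ≡ 12·16 ≡ 7 (mod 37)
34^0 mod 37 = 1
7·1 = 7 ≡ 7 (mod 37)
10 ≠ 7, so verification fails.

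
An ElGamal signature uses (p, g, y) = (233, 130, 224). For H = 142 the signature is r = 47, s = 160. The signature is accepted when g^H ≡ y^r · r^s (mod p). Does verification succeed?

Left side g^H mod p:
Squares mod 233: 130^1≡130, 130^2≡124, 130^4≡231, 130^8≡4, 130^16≡16, 130^32≡23, 130^64≡63, 130^128≡8
142 = 128 + 8 + 4 + 2, so 130^142 ≡ 8·4·231·124 ≡ 219 (mod 233)
Right side y^r · r^s mod p:
Squares mod 233: 224^1≡224, 224^2≡81, 224^4≡37, 224^8≡204, 224^16≡142, 224^32≡126
47 = 32 + 8 + 4 + 2 + 1, so 224^47 ≡ 126·204·37·81·224 ≡ 109 (mod 233)
Squares mod 233: 47^1≡47, 47^2≡112, 47^4≡195, 47^8≡46, 47^16≡19, 47^32≡128, 47^64≡74, 47^128≡117
160 = 128 + 32, so 47^160 ≡ 117·128 ≡ 64 (mod 233)
109·64 = 6976 ≡ 219 (mod 233)
219 ≡ 219 (mod 233), so the signature is genuine.

passes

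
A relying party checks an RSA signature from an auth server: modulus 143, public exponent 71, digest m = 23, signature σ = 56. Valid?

yes

σ^2 ≡ 56^2 = 3136 ≡ 133
σ^4 ≡ 133^2 = 17689 ≡ 100
σ^8 ≡ 100^2 = 10000 ≡ 133
σ^16 ≡ 133^2 = 17689 ≡ 100
σ^32 ≡ 100^2 = 10000 ≡ 133
σ^64 ≡ 133^2 = 17689 ≡ 100
71 = 64 + 4 + 2 + 1, so σ^71 ≡ 100·100·133·56 ≡ 23 (mod 143)
Since 23 equals the digest 23, verification succeeds.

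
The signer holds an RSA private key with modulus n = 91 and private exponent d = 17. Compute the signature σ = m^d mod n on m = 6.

m^2 ≡ 6^2 = 36
m^4 ≡ 36^2 = 1296 ≡ 22
m^8 ≡ 22^2 = 484 ≡ 29
m^16 ≡ 29^2 = 841 ≡ 22
17 = 16 + 1, so m^17 ≡ 22·6 ≡ 41 (mod 91)

41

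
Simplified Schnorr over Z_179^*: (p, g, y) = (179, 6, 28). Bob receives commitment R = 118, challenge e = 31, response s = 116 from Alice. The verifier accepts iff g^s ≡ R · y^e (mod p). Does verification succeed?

g^s mod p:
6^2 = 36
6^4 ≡ 36^2 = 1296 ≡ 43
6^8 ≡ 43^2 = 1849 ≡ 59
6^16 ≡ 59^2 = 3481 ≡ 80
6^32 ≡ 80^2 = 6400 ≡ 135
6^64 ≡ 135^2 = 18225 ≡ 146
116 = 64 + 32 + 16 + 4, so 6^116 ≡ 146·135·80·43 ≡ 64 (mod 179)
R · y^e mod p:
28^2 = 784 ≡ 68
28^4 ≡ 68^2 = 4624 ≡ 149
28^8 ≡ 149^2 = 22201 ≡ 5
28^16 ≡ 5^2 = 25
31 = 16 + 8 + 4 + 2 + 1, so 28^31 ≡ 25·5·149·68·28 ≡ 131 (mod 179)
118·131 = 15458 ≡ 64 (mod 179)
64 ≡ 64 (mod 179); signature holds.

passes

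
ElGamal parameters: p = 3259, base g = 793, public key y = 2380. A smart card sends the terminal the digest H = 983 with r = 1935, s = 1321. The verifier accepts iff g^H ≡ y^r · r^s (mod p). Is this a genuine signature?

Left side g^H mod p:
Squares mod 3259: 793^1≡793, 793^2≡3121, 793^4≡2749, 793^8≡2639, 793^16≡3097, 793^32≡172, 793^64≡253, 793^128≡2088, 793^256≡2461, 793^512≡1299
983 = 512 + 256 + 128 + 64 + 16 + 4 + 2 + 1, so 793^983 ≡ 1299·2461·2088·253·3097·2749·3121·793 ≡ 1561 (mod 3259)
Right side y^r · r^s mod p:
Squares mod 3259: 2380^1≡2380, 2380^2≡258, 2380^4≡1384, 2380^8≡2423, 2380^16≡1470, 2380^32≡183, 2380^64≡899, 2380^128≡3228, 2380^256≡961, 2380^512≡1224, 2380^1024≡2295
1935 = 1024 + 512 + 256 + 128 + 8 + 4 + 2 + 1, so 2380^1935 ≡ 2295·1224·961·3228·2423·1384·258·2380 ≡ 346 (mod 3259)
Squares mod 3259: 1935^1≡1935, 1935^2≡2893, 1935^4≡337, 1935^8≡2763, 1935^16≡1591, 1935^32≡2297, 1935^64≡3147, 1935^128≡2767, 1935^256≡898, 1935^512≡1431, 1935^1024≡1109
1321 = 1024 + 256 + 32 + 8 + 1, so 1935^1321 ≡ 1109·898·2297·2763·1935 ≡ 1149 (mod 3259)
346·1149 = 397554 ≡ 3215 (mod 3259)
1561 ≠ 3215, so verification fails.

forged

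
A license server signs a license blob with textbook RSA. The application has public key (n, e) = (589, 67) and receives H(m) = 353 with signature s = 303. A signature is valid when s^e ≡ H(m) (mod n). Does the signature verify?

Squares mod 589: s^1≡303, s^2≡514, s^4≡324, s^8≡134, s^16≡286, s^32≡514, s^64≡324
67 = 64 + 2 + 1, so s^67 ≡ 324·514·303 ≡ 189 (mod 589)
The recovered value 189 does not match the digest 353.

does not verify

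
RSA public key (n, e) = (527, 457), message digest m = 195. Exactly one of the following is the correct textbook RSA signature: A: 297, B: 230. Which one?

A

Candidate A: 297^2 = 88209 ≡ 200; 297^4 ≡ 200^2 = 40000 ≡ 475; 297^8 ≡ 475^2 = 225625 ≡ 69; 297^16 ≡ 69^2 = 4761 ≡ 18; 297^32 ≡ 18^2 = 324; 297^64 ≡ 324^2 = 104976 ≡ 103; 297^128 ≡ 103^2 = 10609 ≡ 69; 297^256 ≡ 69^2 = 4761 ≡ 18; 457 = 256 + 128 + 64 + 8 + 1, so 297^457 ≡ 18·69·103·69·297 ≡ 195 (mod 527)
  → matches m = 195
Candidate B: 230^2 = 52900 ≡ 200; 230^4 ≡ 200^2 = 40000 ≡ 475; 230^8 ≡ 475^2 = 225625 ≡ 69; 230^16 ≡ 69^2 = 4761 ≡ 18; 230^32 ≡ 18^2 = 324; 230^64 ≡ 324^2 = 104976 ≡ 103; 230^128 ≡ 103^2 = 10609 ≡ 69; 230^256 ≡ 69^2 = 4761 ≡ 18; 457 = 256 + 128 + 64 + 8 + 1, so 230^457 ≡ 18·69·103·69·230 ≡ 332 (mod 527)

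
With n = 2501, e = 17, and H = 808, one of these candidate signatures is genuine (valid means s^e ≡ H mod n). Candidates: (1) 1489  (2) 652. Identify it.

1

Candidate 1: 1489^2 = 2217121 ≡ 1235; 1489^4 ≡ 1235^2 = 1525225 ≡ 2116; 1489^8 ≡ 2116^2 = 4477456 ≡ 666; 1489^16 ≡ 666^2 = 443556 ≡ 879; 17 = 16 + 1, so 1489^17 ≡ 879·1489 ≡ 808 (mod 2501)
  → matches H = 808
Candidate 2: 652^2 = 425104 ≡ 2435; 652^4 ≡ 2435^2 = 5929225 ≡ 1855; 652^8 ≡ 1855^2 = 3441025 ≡ 2150; 652^16 ≡ 2150^2 = 4622500 ≡ 652; 17 = 16 + 1, so 652^17 ≡ 652·652 ≡ 2435 (mod 2501)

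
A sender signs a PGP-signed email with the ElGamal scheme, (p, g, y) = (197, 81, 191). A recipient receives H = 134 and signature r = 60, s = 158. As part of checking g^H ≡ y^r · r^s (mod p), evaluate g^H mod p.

37

81^2 = 6561 ≡ 60
81^4 ≡ 60^2 = 3600 ≡ 54
81^8 ≡ 54^2 = 2916 ≡ 158
81^16 ≡ 158^2 = 24964 ≡ 142
81^32 ≡ 142^2 = 20164 ≡ 70
81^64 ≡ 70^2 = 4900 ≡ 172
81^128 ≡ 172^2 = 29584 ≡ 34
134 = 128 + 4 + 2, so 81^134 ≡ 34·54·60 ≡ 37 (mod 197)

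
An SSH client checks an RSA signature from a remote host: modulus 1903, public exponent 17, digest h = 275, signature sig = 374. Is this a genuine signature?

genuine

sig^2 ≡ 374^2 = 139876 ≡ 957
sig^4 ≡ 957^2 = 915849 ≡ 506
sig^8 ≡ 506^2 = 256036 ≡ 1034
sig^16 ≡ 1034^2 = 1069156 ≡ 1573
17 = 16 + 1, so sig^17 ≡ 1573·374 ≡ 275 (mod 1903)
275 = h, so the signature checks out.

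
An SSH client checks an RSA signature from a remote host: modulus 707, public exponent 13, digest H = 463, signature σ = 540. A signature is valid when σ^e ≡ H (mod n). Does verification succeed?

σ^2 ≡ 540^2 = 291600 ≡ 316
σ^4 ≡ 316^2 = 99856 ≡ 169
σ^8 ≡ 169^2 = 28561 ≡ 281
13 = 8 + 4 + 1, so σ^13 ≡ 281·169·540 ≡ 463 (mod 707)
463 = H, so the signature checks out.

passes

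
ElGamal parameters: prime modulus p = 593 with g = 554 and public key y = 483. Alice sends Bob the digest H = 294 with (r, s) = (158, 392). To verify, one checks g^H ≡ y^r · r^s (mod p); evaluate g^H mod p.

439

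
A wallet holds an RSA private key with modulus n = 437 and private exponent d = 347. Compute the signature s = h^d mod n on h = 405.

h^2 ≡ 405^2 = 164025 ≡ 150
h^4 ≡ 150^2 = 22500 ≡ 213
h^8 ≡ 213^2 = 45369 ≡ 358
h^16 ≡ 358^2 = 128164 ≡ 123
h^32 ≡ 123^2 = 15129 ≡ 271
h^64 ≡ 271^2 = 73441 ≡ 25
h^128 ≡ 25^2 = 625 ≡ 188
h^256 ≡ 188^2 = 35344 ≡ 384
347 = 256 + 64 + 16 + 8 + 2 + 1, so h^347 ≡ 384·25·123·358·150·405 ≡ 43 (mod 437)

43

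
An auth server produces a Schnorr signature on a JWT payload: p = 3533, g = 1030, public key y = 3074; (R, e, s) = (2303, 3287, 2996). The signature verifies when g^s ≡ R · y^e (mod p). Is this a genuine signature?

forged

g^s mod p:
1030^2 = 1060900 ≡ 1000
1030^4 ≡ 1000^2 = 1000000 ≡ 161
1030^8 ≡ 161^2 = 25921 ≡ 1190
1030^16 ≡ 1190^2 = 1416100 ≡ 2900
1030^32 ≡ 2900^2 = 8410000 ≡ 1460
1030^64 ≡ 1460^2 = 2131600 ≡ 1201
1030^128 ≡ 1201^2 = 1442401 ≡ 937
1030^256 ≡ 937^2 = 877969 ≡ 1785
1030^512 ≡ 1785^2 = 3186225 ≡ 2992
1030^1024 ≡ 2992^2 = 8952064 ≡ 2975
1030^2048 ≡ 2975^2 = 8850625 ≡ 460
2996 = 2048 + 512 + 256 + 128 + 32 + 16 + 4, so 1030^2996 ≡ 460·2992·1785·937·1460·2900·161 ≡ 3317 (mod 3533)
R · y^e mod p:
3074^2 = 9449476 ≡ 2234
3074^4 ≡ 2234^2 = 4990756 ≡ 2160
3074^8 ≡ 2160^2 = 4665600 ≡ 2040
3074^16 ≡ 2040^2 = 4161600 ≡ 3259
3074^32 ≡ 3259^2 = 10621081 ≡ 883
3074^64 ≡ 883^2 = 779689 ≡ 2429
3074^128 ≡ 2429^2 = 5900041 ≡ 3464
3074^256 ≡ 3464^2 = 11999296 ≡ 1228
3074^512 ≡ 1228^2 = 1507984 ≡ 2926
3074^1024 ≡ 2926^2 = 8561476 ≡ 1017
3074^2048 ≡ 1017^2 = 1034289 ≡ 2653
3287 = 2048 + 1024 + 128 + 64 + 16 + 4 + 2 + 1, so 3074^3287 ≡ 2653·1017·3464·2429·3259·2160·2234·3074 ≡ 441 (mod 3533)
2303·441 = 1015623 ≡ 1652 (mod 3533)
3317 ≠ 1652; the check fails.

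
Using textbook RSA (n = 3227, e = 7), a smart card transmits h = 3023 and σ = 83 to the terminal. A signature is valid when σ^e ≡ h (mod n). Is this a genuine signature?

σ^7 mod 3227 = 3023
Since 3023 equals the digest 3023, verification succeeds.

genuine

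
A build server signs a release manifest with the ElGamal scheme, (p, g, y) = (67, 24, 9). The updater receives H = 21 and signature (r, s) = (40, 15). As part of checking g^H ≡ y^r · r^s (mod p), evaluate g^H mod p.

24^2 = 576 ≡ 40
24^4 ≡ 40^2 = 1600 ≡ 59
24^8 ≡ 59^2 = 3481 ≡ 64
24^16 ≡ 64^2 = 4096 ≡ 9
21 = 16 + 4 + 1, so 24^21 ≡ 9·59·24 ≡ 14 (mod 67)

14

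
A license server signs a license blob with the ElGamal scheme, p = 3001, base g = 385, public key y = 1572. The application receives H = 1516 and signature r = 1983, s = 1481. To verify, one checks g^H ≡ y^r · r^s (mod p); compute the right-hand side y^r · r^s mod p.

1830

1572^1983 mod 3001 = 2812
1983^1481 mod 3001 = 1467
y^r · r^s ≡ 2812·1467 = 4125204 ≡ 1830 (mod 3001)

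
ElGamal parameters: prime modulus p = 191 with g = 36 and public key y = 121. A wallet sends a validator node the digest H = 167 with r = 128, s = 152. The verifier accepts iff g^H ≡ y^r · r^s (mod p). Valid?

Left side g^H mod p:
36^2 = 1296 ≡ 150
36^4 ≡ 150^2 = 22500 ≡ 153
36^8 ≡ 153^2 = 23409 ≡ 107
36^16 ≡ 107^2 = 11449 ≡ 180
36^32 ≡ 180^2 = 32400 ≡ 121
36^64 ≡ 121^2 = 14641 ≡ 125
36^128 ≡ 125^2 = 15625 ≡ 154
167 = 128 + 32 + 4 + 2 + 1, so 36^167 ≡ 154·121·153·150·36 ≡ 5 (mod 191)
Right side y^r · r^s mod p:
121^2 = 14641 ≡ 125
121^4 ≡ 125^2 = 15625 ≡ 154
121^8 ≡ 154^2 = 23716 ≡ 32
121^16 ≡ 32^2 = 1024 ≡ 69
121^32 ≡ 69^2 = 4761 ≡ 177
121^64 ≡ 177^2 = 31329 ≡ 5
121^128 ≡ 5^2 = 25
128^2 = 16384 ≡ 149
128^4 ≡ 149^2 = 22201 ≡ 45
128^8 ≡ 45^2 = 2025 ≡ 115
128^16 ≡ 115^2 = 13225 ≡ 46
128^32 ≡ 46^2 = 2116 ≡ 15
128^64 ≡ 15^2 = 225 ≡ 34
128^128 ≡ 34^2 = 1156 ≡ 10
152 = 128 + 16 + 8, so 128^152 ≡ 10·46·115 ≡ 184 (mod 191)
25·184 = 4600 ≡ 16 (mod 191)
5 ≠ 16, so verification fails.

no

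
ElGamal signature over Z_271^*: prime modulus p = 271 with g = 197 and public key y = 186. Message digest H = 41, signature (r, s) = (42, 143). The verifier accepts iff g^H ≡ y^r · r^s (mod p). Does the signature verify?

verifies

Left side g^H mod p:
197^41 mod 271 = 203
Right side y^r · r^s mod p:
186^42 mod 271 = 98
42^143 mod 271 = 215
98·215 = 21070 ≡ 203 (mod 271)
203 ≡ 203 (mod 271), so the signature is genuine.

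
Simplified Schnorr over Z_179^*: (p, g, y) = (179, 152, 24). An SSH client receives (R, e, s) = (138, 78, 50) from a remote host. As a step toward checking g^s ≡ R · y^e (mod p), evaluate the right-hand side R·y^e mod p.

24^2 = 576 ≡ 39
24^4 ≡ 39^2 = 1521 ≡ 89
24^8 ≡ 89^2 = 7921 ≡ 45
24^16 ≡ 45^2 = 2025 ≡ 56
24^32 ≡ 56^2 = 3136 ≡ 93
24^64 ≡ 93^2 = 8649 ≡ 57
78 = 64 + 8 + 4 + 2, so 24^78 ≡ 57·45·89·39 ≡ 13 (mod 179)
R · y^e ≡ 138·13 = 1794 ≡ 4 (mod 179)

4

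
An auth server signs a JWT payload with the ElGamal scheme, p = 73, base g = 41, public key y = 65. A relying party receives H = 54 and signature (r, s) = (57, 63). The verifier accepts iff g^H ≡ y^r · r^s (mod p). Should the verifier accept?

accept

Left side g^H mod p:
41^2 = 1681 ≡ 2
41^4 ≡ 2^2 = 4
41^8 ≡ 4^2 = 16
41^16 ≡ 16^2 = 256 ≡ 37
41^32 ≡ 37^2 = 1369 ≡ 55
54 = 32 + 16 + 4 + 2, so 41^54 ≡ 55·37·4·2 ≡ 1 (mod 73)
Right side y^r · r^s mod p:
65^2 = 4225 ≡ 64
65^4 ≡ 64^2 = 4096 ≡ 8
65^8 ≡ 8^2 = 64
65^16 ≡ 64^2 = 4096 ≡ 8
65^32 ≡ 8^2 = 64
57 = 32 + 16 + 8 + 1, so 65^57 ≡ 64·8·64·65 ≡ 72 (mod 73)
57^2 = 3249 ≡ 37
57^4 ≡ 37^2 = 1369 ≡ 55
57^8 ≡ 55^2 = 3025 ≡ 32
57^16 ≡ 32^2 = 1024 ≡ 2
57^32 ≡ 2^2 = 4
63 = 32 + 16 + 8 + 4 + 2 + 1, so 57^63 ≡ 4·2·32·55·37·57 ≡ 72 (mod 73)
72·72 = 5184 ≡ 1 (mod 73)
1 ≡ 1 (mod 73), so the signature is genuine.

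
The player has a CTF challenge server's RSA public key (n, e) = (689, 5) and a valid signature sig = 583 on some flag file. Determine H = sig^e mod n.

371

sig^5 mod 689 = 371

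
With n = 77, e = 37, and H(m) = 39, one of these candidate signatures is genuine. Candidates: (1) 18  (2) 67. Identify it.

Candidate 1: 18^2 = 324 ≡ 16; 18^4 ≡ 16^2 = 256 ≡ 25; 18^8 ≡ 25^2 = 625 ≡ 9; 18^16 ≡ 9^2 = 81 ≡ 4; 18^32 ≡ 4^2 = 16; 37 = 32 + 4 + 1, so 18^37 ≡ 16·25·18 ≡ 39 (mod 77)
  → matches H(m) = 39
Candidate 2: 67^2 = 4489 ≡ 23; 67^4 ≡ 23^2 = 529 ≡ 67; 67^8 ≡ 67^2 = 4489 ≡ 23; 67^16 ≡ 23^2 = 529 ≡ 67; 67^32 ≡ 67^2 = 4489 ≡ 23; 37 = 32 + 4 + 1, so 67^37 ≡ 23·67·67 ≡ 67 (mod 77)

1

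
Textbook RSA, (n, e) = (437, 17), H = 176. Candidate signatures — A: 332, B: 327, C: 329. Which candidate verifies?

Candidate A: Squares mod 437: 332^1≡332, 332^2≡100, 332^4≡386, 332^8≡416, 332^16≡4; 17 = 16 + 1, so 332^17 ≡ 4·332 ≡ 17 (mod 437)
Candidate B: Squares mod 437: 327^1≡327, 327^2≡301, 327^4≡142, 327^8≡62, 327^16≡348; 17 = 16 + 1, so 327^17 ≡ 348·327 ≡ 176 (mod 437)
  → matches H = 176
Candidate C: Squares mod 437: 329^1≡329, 329^2≡302, 329^4≡308, 329^8≡35, 329^16≡351; 17 = 16 + 1, so 329^17 ≡ 351·329 ≡ 111 (mod 437)

B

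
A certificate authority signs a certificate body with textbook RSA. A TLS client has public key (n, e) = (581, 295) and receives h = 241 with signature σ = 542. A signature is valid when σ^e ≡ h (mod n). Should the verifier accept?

Squares mod 581: σ^1≡542, σ^2≡359, σ^4≡480, σ^8≡324, σ^16≡396, σ^32≡527, σ^64≡11, σ^128≡121, σ^256≡116
295 = 256 + 32 + 4 + 2 + 1, so σ^295 ≡ 116·527·480·359·542 ≡ 241 (mod 581)
Since 241 equals the digest 241, verification succeeds.

accept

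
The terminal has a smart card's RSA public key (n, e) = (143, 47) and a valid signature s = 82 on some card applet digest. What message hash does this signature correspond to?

Squares mod 143: s^1≡82, s^2≡3, s^4≡9, s^8≡81, s^16≡126, s^32≡3
47 = 32 + 8 + 4 + 2 + 1, so s^47 ≡ 3·81·9·3·82 ≡ 36 (mod 143)

36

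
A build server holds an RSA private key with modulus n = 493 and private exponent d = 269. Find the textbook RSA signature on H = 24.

H^269 mod 493 = 397

397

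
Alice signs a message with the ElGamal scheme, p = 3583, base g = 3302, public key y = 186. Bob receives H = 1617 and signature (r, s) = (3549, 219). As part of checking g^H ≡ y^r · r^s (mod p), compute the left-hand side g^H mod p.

3302^1617 mod 3583 = 2164

2164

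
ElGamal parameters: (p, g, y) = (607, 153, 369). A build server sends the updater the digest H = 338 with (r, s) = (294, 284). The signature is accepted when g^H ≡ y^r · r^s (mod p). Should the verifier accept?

accept

Left side g^H mod p:
153^2 = 23409 ≡ 343
153^4 ≡ 343^2 = 117649 ≡ 498
153^8 ≡ 498^2 = 248004 ≡ 348
153^16 ≡ 348^2 = 121104 ≡ 311
153^32 ≡ 311^2 = 96721 ≡ 208
153^64 ≡ 208^2 = 43264 ≡ 167
153^128 ≡ 167^2 = 27889 ≡ 574
153^256 ≡ 574^2 = 329476 ≡ 482
338 = 256 + 64 + 16 + 2, so 153^338 ≡ 482·167·311·343 ≡ 49 (mod 607)
Right side y^r · r^s mod p:
369^2 = 136161 ≡ 193
369^4 ≡ 193^2 = 37249 ≡ 222
369^8 ≡ 222^2 = 49284 ≡ 117
369^16 ≡ 117^2 = 13689 ≡ 335
369^32 ≡ 335^2 = 112225 ≡ 537
369^64 ≡ 537^2 = 288369 ≡ 44
369^128 ≡ 44^2 = 1936 ≡ 115
369^256 ≡ 115^2 = 13225 ≡ 478
294 = 256 + 32 + 4 + 2, so 369^294 ≡ 478·537·222·193 ≡ 8 (mod 607)
294^2 = 86436 ≡ 242
294^4 ≡ 242^2 = 58564 ≡ 292
294^8 ≡ 292^2 = 85264 ≡ 284
294^16 ≡ 284^2 = 80656 ≡ 532
294^32 ≡ 532^2 = 283024 ≡ 162
294^64 ≡ 162^2 = 26244 ≡ 143
294^128 ≡ 143^2 = 20449 ≡ 418
294^256 ≡ 418^2 = 174724 ≡ 515
284 = 256 + 16 + 8 + 4, so 294^284 ≡ 515·532·284·292 ≡ 82 (mod 607)
8·82 = 656 ≡ 49 (mod 607)
49 ≡ 49 (mod 607), so the signature is genuine.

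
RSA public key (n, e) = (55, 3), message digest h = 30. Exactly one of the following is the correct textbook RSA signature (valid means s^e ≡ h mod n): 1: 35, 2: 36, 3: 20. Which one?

1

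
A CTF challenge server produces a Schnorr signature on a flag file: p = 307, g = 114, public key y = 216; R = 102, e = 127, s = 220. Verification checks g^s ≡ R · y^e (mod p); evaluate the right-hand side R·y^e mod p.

272

Squares mod 307: 216^1≡216, 216^2≡299, 216^4≡64, 216^8≡105, 216^16≡280, 216^32≡115, 216^64≡24
127 = 64 + 32 + 16 + 8 + 4 + 2 + 1, so 216^127 ≡ 24·115·280·105·64·299·216 ≡ 105 (mod 307)
R · y^e ≡ 102·105 = 10710 ≡ 272 (mod 307)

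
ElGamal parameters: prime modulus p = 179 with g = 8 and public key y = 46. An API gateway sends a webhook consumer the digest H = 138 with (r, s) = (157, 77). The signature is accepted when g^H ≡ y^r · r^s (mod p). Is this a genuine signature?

Left side g^H mod p:
Squares mod 179: 8^1≡8, 8^2≡64, 8^4≡158, 8^8≡83, 8^16≡87, 8^32≡51, 8^64≡95, 8^128≡75
138 = 128 + 8 + 2, so 8^138 ≡ 75·83·64 ≡ 125 (mod 179)
Right side y^r · r^s mod p:
Squares mod 179: 46^1≡46, 46^2≡147, 46^4≡129, 46^8≡173, 46^16≡36, 46^32≡43, 46^64≡59, 46^128≡80
157 = 128 + 16 + 8 + 4 + 1, so 46^157 ≡ 80·36·173·129·46 ≡ 93 (mod 179)
Squares mod 179: 157^1≡157, 157^2≡126, 157^4≡124, 157^8≡161, 157^16≡145, 157^32≡82, 157^64≡101
77 = 64 + 8 + 4 + 1, so 157^77 ≡ 101·161·124·157 ≡ 130 (mod 179)
93·130 = 12090 ≡ 97 (mod 179)
125 ≠ 97, so verification fails.

forged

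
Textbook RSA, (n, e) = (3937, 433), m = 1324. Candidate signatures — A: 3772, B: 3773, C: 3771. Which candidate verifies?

A

Candidate A: 3772^433 mod 3937 = 1324
  → matches m = 1324
Candidate B: 3773^433 mod 3937 = 3392
Candidate C: 3771^433 mod 3937 = 196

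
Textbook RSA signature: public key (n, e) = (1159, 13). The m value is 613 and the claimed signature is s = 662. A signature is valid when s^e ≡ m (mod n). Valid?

yes

Squares mod 1159: s^1≡662, s^2≡142, s^4≡461, s^8≡424
13 = 8 + 4 + 1, so s^13 ≡ 424·461·662 ≡ 613 (mod 1159)
613 = m, so the signature checks out.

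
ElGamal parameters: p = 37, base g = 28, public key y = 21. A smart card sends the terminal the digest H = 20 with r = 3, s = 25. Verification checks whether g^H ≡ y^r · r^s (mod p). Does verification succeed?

passes

Left side g^H mod p:
28^2 = 784 ≡ 7
28^4 ≡ 7^2 = 49 ≡ 12
28^8 ≡ 12^2 = 144 ≡ 33
28^16 ≡ 33^2 = 1089 ≡ 16
20 = 16 + 4, so 28^20 ≡ 16·12 ≡ 7 (mod 37)
Right side y^r · r^s mod p:
21^2 = 441 ≡ 34
3 = 2 + 1, so 21^3 ≡ 34·21 ≡ 11 (mod 37)
3^2 = 9
3^4 ≡ 9^2 = 81 ≡ 7
3^8 ≡ 7^2 = 49 ≡ 12
3^16 ≡ 12^2 = 144 ≡ 33
25 = 16 + 8 + 1, so 3^25 ≡ 33·12·3 ≡ 4 (mod 37)
11·4 = 44 ≡ 7 (mod 37)
7 ≡ 7 (mod 37), so the signature is genuine.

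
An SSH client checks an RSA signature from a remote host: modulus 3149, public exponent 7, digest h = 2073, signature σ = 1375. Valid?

σ^2 ≡ 1375^2 = 1890625 ≡ 1225
σ^4 ≡ 1225^2 = 1500625 ≡ 1701
7 = 4 + 2 + 1, so σ^7 ≡ 1701·1225·1375 ≡ 1076 (mod 3149)
σ^7 mod 3149 = 1076, but h = 2073.

no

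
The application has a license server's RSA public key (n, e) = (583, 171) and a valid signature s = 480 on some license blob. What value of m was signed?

s^2 ≡ 480^2 = 230400 ≡ 115
s^4 ≡ 115^2 = 13225 ≡ 399
s^8 ≡ 399^2 = 159201 ≡ 42
s^16 ≡ 42^2 = 1764 ≡ 15
s^32 ≡ 15^2 = 225
s^64 ≡ 225^2 = 50625 ≡ 487
s^128 ≡ 487^2 = 237169 ≡ 471
171 = 128 + 32 + 8 + 2 + 1, so s^171 ≡ 471·225·42·115·480 ≡ 535 (mod 583)

535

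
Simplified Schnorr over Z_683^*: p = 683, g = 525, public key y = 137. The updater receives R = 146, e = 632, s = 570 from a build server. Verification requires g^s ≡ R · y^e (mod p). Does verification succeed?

passes

g^s mod p:
Squares mod 683: 525^1≡525, 525^2≡376, 525^4≡678, 525^8≡25, 525^16≡625, 525^32≡632, 525^64≡552, 525^128≡86, 525^256≡566, 525^512≡29
570 = 512 + 32 + 16 + 8 + 2, so 525^570 ≡ 29·632·625·25·376 ≡ 317 (mod 683)
R · y^e mod p:
Squares mod 683: 137^1≡137, 137^2≡328, 137^4≡353, 137^8≡303, 137^16≡287, 137^32≡409, 137^64≡629, 137^128≡184, 137^256≡389, 137^512≡378
632 = 512 + 64 + 32 + 16 + 8, so 137^632 ≡ 378·629·409·287·303 ≡ 615 (mod 683)
146·615 = 89790 ≡ 317 (mod 683)
317 ≡ 317 (mod 683); signature holds.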